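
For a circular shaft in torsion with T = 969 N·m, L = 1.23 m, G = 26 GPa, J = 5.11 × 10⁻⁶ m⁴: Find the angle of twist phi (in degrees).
Model: a circular shaft in torsion, so phi = (T·L) / (G·J).
Convert to SI units:
  G = 26 GPa = 2.6 × 10¹⁰ Pa
Substitute:
  phi = (969 × 1.23) / ((2.6 × 10¹⁰) × (5.11 × 10⁻⁶))
  phi = 0.008971 rad
Convert to degrees: phi = 0.008971 × 180/π = 0.514°
Final answer: phi = 0.514°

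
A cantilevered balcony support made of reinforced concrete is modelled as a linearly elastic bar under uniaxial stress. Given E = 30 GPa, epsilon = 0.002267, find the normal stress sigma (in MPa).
Model: a linearly elastic bar under uniaxial stress, so epsilon = sigma / E.
Solve for sigma: sigma = epsilon·E.
Convert to SI units:
  E = 30 GPa = 3 × 10¹⁰ Pa
Substitute:
  sigma = 0.002267 × (3 × 10¹⁰)
  sigma = 6.801 × 10⁷ Pa
Convert: sigma = 6.801 × 10⁷ Pa = 68.01 MPa
Final answer: sigma = 68.01 MPa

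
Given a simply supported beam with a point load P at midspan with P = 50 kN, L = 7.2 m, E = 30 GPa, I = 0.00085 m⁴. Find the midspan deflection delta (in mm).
Model: a simply supported beam with a point load P at midspan, so delta = (P·L^3) / (48·E·I).
Convert to SI units:
  P = 50 kN = 50000 N
  E = 30 GPa = 3 × 10¹⁰ Pa
Substitute:
  delta = (50000 × 7.2^3) / (48 × (3 × 10¹⁰) × 0.00085)
  delta = 0.01525 m
Convert: delta = 0.01525 m = 15.25 mm
Final answer: delta = 15.25 mm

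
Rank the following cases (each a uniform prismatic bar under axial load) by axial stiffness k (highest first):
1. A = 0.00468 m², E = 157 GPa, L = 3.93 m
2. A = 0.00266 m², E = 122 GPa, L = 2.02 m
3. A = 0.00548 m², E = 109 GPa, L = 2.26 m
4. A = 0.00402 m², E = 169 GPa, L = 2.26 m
Model: a uniform prismatic bar under axial load, so k = (A·E) / L (SI units).
  Case 1: k = (0.00468 × (1.57 × 10¹¹)) / 3.93 = 1.87 × 10⁸ N/m = 187 MN/m
  Case 2: k = (0.00266 × (1.22 × 10¹¹)) / 2.02 = 1.607 × 10⁸ N/m = 160.7 MN/m
  Case 3: k = (0.00548 × (1.09 × 10¹¹)) / 2.26 = 2.643 × 10⁸ N/m = 264.3 MN/m
  Case 4: k = (0.00402 × (1.69 × 10¹¹)) / 2.26 = 3.006 × 10⁸ N/m = 300.6 MN/m
Ordering: 300.6 MN/m (case 4) > 264.3 MN/m (case 3) > 187 MN/m (case 1) > 160.7 MN/m (case 2)
Final answer: 4, 3, 1, 2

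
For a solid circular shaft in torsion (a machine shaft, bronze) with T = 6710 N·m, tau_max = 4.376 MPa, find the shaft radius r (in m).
Model: a solid circular shaft in torsion, so tau_max = (2·T) / (π·r^3).
Solve for r: r = ((2·T) / (π·tau_max))^(1/3).
Convert to SI units:
  tau_max = 4.376 MPa = 4.376 × 10⁶ Pa
Substitute:
  r = ((2 × 6710) / (π × (4.376 × 10⁶)))^(1/3)
  r = 0.0992 m
Final answer: r = 0.0992 m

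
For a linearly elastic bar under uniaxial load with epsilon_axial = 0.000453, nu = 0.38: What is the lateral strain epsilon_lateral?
Model: a linearly elastic bar under uniaxial load, so epsilon_lateral = -nu·epsilon_axial.
Substitute:
  epsilon_lateral = -(0.38 × 0.000453)
  epsilon_lateral = -0.0001721
Final answer: epsilon_lateral = -0.0001721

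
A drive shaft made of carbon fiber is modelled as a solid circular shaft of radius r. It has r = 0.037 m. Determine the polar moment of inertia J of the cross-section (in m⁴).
Model: a solid circular shaft of radius r, so J = (π·r^4) / 2.
Substitute:
  J = (π × 0.037^4) / 2
  J = 2.944 × 10⁻⁶ m⁴
Final answer: J = 2.944 × 10⁻⁶ m⁴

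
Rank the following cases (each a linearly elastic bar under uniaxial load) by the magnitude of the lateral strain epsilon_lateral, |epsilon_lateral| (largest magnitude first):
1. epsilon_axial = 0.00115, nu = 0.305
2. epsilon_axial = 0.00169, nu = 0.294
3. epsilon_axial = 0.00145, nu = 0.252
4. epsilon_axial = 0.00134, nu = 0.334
Model: a linearly elastic bar under uniaxial load, so epsilon_lateral = -nu·epsilon_axial (SI units).
  Case 1: epsilon_lateral = -(0.305 × 0.00115) = -0.0003507
  Case 2: epsilon_lateral = -(0.294 × 0.00169) = -0.0004969
  Case 3: epsilon_lateral = -(0.252 × 0.00145) = -0.0003654
  Case 4: epsilon_lateral = -(0.334 × 0.00134) = -0.0004476
Ordering by |epsilon_lateral|: 0.0004969 (case 2) > 0.0004476 (case 4) > 0.0003654 (case 3) > 0.0003507 (case 1)
Final answer: 2, 4, 3, 1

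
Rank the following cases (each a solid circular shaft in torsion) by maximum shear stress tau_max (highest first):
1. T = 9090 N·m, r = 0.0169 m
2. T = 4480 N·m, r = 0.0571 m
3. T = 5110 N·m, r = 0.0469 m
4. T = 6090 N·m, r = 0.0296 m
Model: a solid circular shaft in torsion, so tau_max = (2·T) / (π·r^3) (SI units).
  Case 1: tau_max = (2 × 9090) / (π × 0.0169^3) = 1.199 × 10⁹ Pa = 1199 MPa
  Case 2: tau_max = (2 × 4480) / (π × 0.0571^3) = 1.532 × 10⁷ Pa = 15.32 MPa
  Case 3: tau_max = (2 × 5110) / (π × 0.0469^3) = 3.153 × 10⁷ Pa = 31.53 MPa
  Case 4: tau_max = (2 × 6090) / (π × 0.0296^3) = 1.495 × 10⁸ Pa = 149.5 MPa
Ordering: 1199 MPa (case 1) > 149.5 MPa (case 4) > 31.53 MPa (case 3) > 15.32 MPa (case 2)
Final answer: 1, 4, 3, 2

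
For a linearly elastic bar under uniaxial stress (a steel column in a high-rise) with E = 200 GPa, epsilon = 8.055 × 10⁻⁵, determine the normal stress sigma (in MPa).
Model: a linearly elastic bar under uniaxial stress, so epsilon = sigma / E.
Solve for sigma: sigma = epsilon·E.
Convert to SI units:
  E = 200 GPa = 2 × 10¹¹ Pa
Substitute:
  sigma = (8.055 × 10⁻⁵) × (2 × 10¹¹)
  sigma = 1.611 × 10⁷ Pa
Convert: sigma = 1.611 × 10⁷ Pa = 16.11 MPa
Final answer: sigma = 16.11 MPa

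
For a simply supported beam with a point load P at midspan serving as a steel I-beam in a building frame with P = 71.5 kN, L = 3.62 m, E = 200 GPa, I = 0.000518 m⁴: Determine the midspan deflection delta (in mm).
Model: a simply supported beam with a point load P at midspan, so delta = (P·L^3) / (48·E·I).
Convert to SI units:
  P = 71.5 kN = 71500 N
  E = 200 GPa = 2 × 10¹¹ Pa
Substitute:
  delta = (71500 × 3.62^3) / (48 × (2 × 10¹¹) × 0.000518)
  delta = 0.0006821 m
Convert: delta = 0.0006821 m = 0.6821 mm
Final answer: delta = 0.6821 mm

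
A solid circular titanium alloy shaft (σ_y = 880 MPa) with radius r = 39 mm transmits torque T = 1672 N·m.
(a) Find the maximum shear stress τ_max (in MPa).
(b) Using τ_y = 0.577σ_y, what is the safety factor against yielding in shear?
(a) For a solid circular shaft, τ_max = T·r/J with J = π·r^4/2, i.e. τ_max = 2·T / (π·r^3). Convert r = 39 mm = 0.039 m.
  τ_max = (2 × 1672) / (π × 0.039^3) = 1.794 × 10⁷ Pa = 17.94 MPa
(b) τ_y = 0.577 × 880 = 507.76 MPa
  SF = τ_y/τ_max = 507.76 / 17.94 = 28.3
Final answer: (a) τ_max = 17.94 MPa, (b) SF = 28.3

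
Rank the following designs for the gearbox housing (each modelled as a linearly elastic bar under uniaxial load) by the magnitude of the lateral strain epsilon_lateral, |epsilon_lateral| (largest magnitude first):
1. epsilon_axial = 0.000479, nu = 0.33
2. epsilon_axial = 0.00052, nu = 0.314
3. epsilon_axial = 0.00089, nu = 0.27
Model: a linearly elastic bar under uniaxial load, so epsilon_lateral = -nu·epsilon_axial (SI units).
  Case 1: epsilon_lateral = -(0.33 × 0.000479) = -0.0001581
  Case 2: epsilon_lateral = -(0.314 × 0.00052) = -0.0001633
  Case 3: epsilon_lateral = -(0.27 × 0.00089) = -0.0002403
Ordering by |epsilon_lateral|: 0.0002403 (case 3) > 0.0001633 (case 2) > 0.0001581 (case 1)
Final answer: 3, 2, 1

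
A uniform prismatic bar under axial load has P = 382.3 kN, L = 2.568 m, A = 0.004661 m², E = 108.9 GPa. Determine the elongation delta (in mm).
Model: a uniform prismatic bar under axial load, so delta = (P·L) / (A·E).
Convert to SI units:
  P = 382.3 kN = 382300 N
  E = 108.9 GPa = 1.089 × 10¹¹ Pa
Substitute:
  delta = (382300 × 2.568) / (0.004661 × (1.089 × 10¹¹))
  delta = 0.001934 m
Convert: delta = 0.001934 m = 1.934 mm
Final answer: delta = 1.934 mm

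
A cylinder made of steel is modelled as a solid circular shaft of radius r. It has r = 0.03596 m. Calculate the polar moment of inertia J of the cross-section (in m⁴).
Model: a solid circular shaft of radius r, so J = (π·r^4) / 2.
Substitute:
  J = (π × 0.03596^4) / 2
  J = 2.627 × 10⁻⁶ m⁴
Final answer: J = 2.627 × 10⁻⁶ m⁴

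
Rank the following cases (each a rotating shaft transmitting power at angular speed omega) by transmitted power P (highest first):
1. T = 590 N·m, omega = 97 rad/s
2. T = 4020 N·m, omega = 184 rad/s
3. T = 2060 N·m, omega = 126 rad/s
Model: a rotating shaft transmitting power at angular speed omega, so P = T·omega (SI units).
  Case 1: P = 590 × 97 = 57230 W = 57.23 kW
  Case 2: P = 4020 × 184 = 739700 W = 739.7 kW
  Case 3: P = 2060 × 126 = 259600 W = 259.6 kW
Ordering: 739.7 kW (case 2) > 259.6 kW (case 3) > 57.23 kW (case 1)
Final answer: 2, 3, 1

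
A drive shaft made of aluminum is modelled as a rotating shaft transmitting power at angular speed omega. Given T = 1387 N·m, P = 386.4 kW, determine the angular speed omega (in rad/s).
Model: a rotating shaft transmitting power at angular speed omega, so P = T·omega.
Solve for omega: omega = P / T.
Convert to SI units:
  P = 386.4 kW = 386400 W
Substitute:
  omega = 386400 / 1387
  omega = 278.6 rad/s
Final answer: omega = 278.6 rad/s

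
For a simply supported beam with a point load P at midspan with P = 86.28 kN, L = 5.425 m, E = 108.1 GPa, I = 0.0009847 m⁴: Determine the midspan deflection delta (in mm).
Model: a simply supported beam with a point load P at midspan, so delta = (P·L^3) / (48·E·I).
Convert to SI units:
  P = 86.28 kN = 86280 N
  E = 108.1 GPa = 1.081 × 10¹¹ Pa
Substitute:
  delta = (86280 × 5.425^3) / (48 × (1.081 × 10¹¹) × 0.0009847)
  delta = 0.002696 m
Convert: delta = 0.002696 m = 2.696 mm
Final answer: delta = 2.696 mm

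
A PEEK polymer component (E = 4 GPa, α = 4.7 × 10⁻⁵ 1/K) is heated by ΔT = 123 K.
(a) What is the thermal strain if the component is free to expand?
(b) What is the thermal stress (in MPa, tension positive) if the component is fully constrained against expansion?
(a) Free thermal strain ε_th = α·ΔT = (4.7 × 10⁻⁵) × 123 = 0.005781
(b) Fully constrained, the expansion is suppressed, so σ = -E·α·ΔT. Convert E = 4 GPa = 4 × 10⁹ Pa.
  σ = -(4 × 10⁹) × (4.7 × 10⁻⁵) × 123 = -2.312 × 10⁷ Pa = -23.12 MPa (compressive)
Final answer: (a) ε_th = 0.005781, (b) σ = -23.12 MPa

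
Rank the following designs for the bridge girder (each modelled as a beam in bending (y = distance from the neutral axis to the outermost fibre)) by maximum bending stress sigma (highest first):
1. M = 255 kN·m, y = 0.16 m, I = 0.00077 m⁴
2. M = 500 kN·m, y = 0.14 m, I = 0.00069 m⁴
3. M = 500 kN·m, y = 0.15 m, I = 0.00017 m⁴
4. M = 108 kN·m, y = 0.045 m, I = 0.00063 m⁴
Model: a beam in bending (y = distance from the neutral axis to the outermost fibre), so sigma = (M·y) / I (SI units).
  Case 1: sigma = (255000 × 0.16) / 0.00077 = 5.299 × 10⁷ Pa = 52.99 MPa
  Case 2: sigma = (500000 × 0.14) / 0.00069 = 1.014 × 10⁸ Pa = 101.4 MPa
  Case 3: sigma = (500000 × 0.15) / 0.00017 = 4.412 × 10⁸ Pa = 441.2 MPa
  Case 4: sigma = (108000 × 0.045) / 0.00063 = 7.714 × 10⁶ Pa = 7.714 MPa
Ordering: 441.2 MPa (case 3) > 101.4 MPa (case 2) > 52.99 MPa (case 1) > 7.714 MPa (case 4)
Final answer: 3, 2, 1, 4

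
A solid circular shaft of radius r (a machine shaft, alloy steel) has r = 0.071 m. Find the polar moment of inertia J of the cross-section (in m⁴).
Model: a solid circular shaft of radius r, so J = (π·r^4) / 2.
Substitute:
  J = (π × 0.071^4) / 2
  J = 3.992 × 10⁻⁵ m⁴
Final answer: J = 3.992 × 10⁻⁵ m⁴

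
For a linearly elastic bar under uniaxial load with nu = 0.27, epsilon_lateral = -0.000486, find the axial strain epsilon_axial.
Model: a linearly elastic bar under uniaxial load, so epsilon_lateral = -nu·epsilon_axial.
Solve for epsilon_axial: epsilon_axial = -epsilon_lateral / nu.
Substitute:
  epsilon_axial = -(-0.000486) / 0.27
  epsilon_axial = 0.0018
Final answer: epsilon_axial = 0.0018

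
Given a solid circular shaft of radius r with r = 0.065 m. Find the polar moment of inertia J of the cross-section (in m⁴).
Model: a solid circular shaft of radius r, so J = (π·r^4) / 2.
Substitute:
  J = (π × 0.065^4) / 2
  J = 2.804 × 10⁻⁵ m⁴
Final answer: J = 2.804 × 10⁻⁵ m⁴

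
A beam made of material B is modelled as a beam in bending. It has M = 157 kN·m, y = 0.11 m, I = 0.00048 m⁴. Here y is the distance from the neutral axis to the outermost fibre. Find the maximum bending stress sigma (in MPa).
Model: a beam in bending, so sigma = (M·y) / I.
Convert to SI units:
  M = 157 kN·m = 157000 N·m
Substitute:
  sigma = (157000 × 0.11) / 0.00048
  sigma = 3.598 × 10⁷ Pa
Convert: sigma = 3.598 × 10⁷ Pa = 35.98 MPa
Final answer: sigma = 35.98 MPa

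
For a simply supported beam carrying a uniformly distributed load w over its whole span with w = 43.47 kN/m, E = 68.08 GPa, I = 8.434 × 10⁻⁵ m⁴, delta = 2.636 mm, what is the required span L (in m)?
Model: a simply supported beam carrying a uniformly distributed load w over its whole span, so delta = (5·w·L^4) / (384·E·I).
Solve for L: L = ((384·delta·E·I) / (5·w))^(1/4).
Convert to SI units:
  w = 43.47 kN/m = 43470 N/m
  E = 68.08 GPa = 6.808 × 10¹⁰ Pa
  delta = 2.636 mm = 0.002636 m
Substitute:
  L = ((384 × 0.002636 × (6.808 × 10¹⁰) × (8.434 × 10⁻⁵)) / (5 × 43470))^(1/4)
  L = 2.274 m
Final answer: L = 2.274 m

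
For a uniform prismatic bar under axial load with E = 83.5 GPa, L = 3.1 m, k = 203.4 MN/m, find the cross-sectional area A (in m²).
Model: a uniform prismatic bar under axial load, so k = (A·E) / L.
Solve for A: A = (k·L) / E.
Convert to SI units:
  E = 83.5 GPa = 8.35 × 10¹⁰ Pa
  k = 203.4 MN/m = 2.034 × 10⁸ N/m
Substitute:
  A = ((2.034 × 10⁸) × 3.1) / (8.35 × 10¹⁰)
  A = 0.007551 m²
Final answer: A = 0.007551 m²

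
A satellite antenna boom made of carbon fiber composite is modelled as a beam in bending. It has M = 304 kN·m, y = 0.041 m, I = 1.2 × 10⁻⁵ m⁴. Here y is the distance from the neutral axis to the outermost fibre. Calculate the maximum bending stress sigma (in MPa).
Model: a beam in bending, so sigma = (M·y) / I.
Convert to SI units:
  M = 304 kN·m = 304000 N·m
Substitute:
  sigma = (304000 × 0.041) / (1.2 × 10⁻⁵)
  sigma = 1.039 × 10⁹ Pa
Convert: sigma = 1.039 × 10⁹ Pa = 1039 MPa
Final answer: sigma = 1039 MPa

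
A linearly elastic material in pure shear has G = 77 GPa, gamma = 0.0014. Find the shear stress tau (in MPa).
Model: a linearly elastic material in pure shear, so tau = G·gamma.
Convert to SI units:
  G = 77 GPa = 7.7 × 10¹⁰ Pa
Substitute:
  tau = (7.7 × 10¹⁰) × 0.0014
  tau = 1.078 × 10⁸ Pa
Convert: tau = 1.078 × 10⁸ Pa = 107.8 MPa
Final answer: tau = 107.8 MPa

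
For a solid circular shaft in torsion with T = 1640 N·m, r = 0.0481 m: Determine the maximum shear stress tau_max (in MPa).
Model: a solid circular shaft in torsion, so tau_max = (2·T) / (π·r^3).
Substitute:
  tau_max = (2 × 1640) / (π × 0.0481^3)
  tau_max = 9.382 × 10⁶ Pa
Convert: tau_max = 9.382 × 10⁶ Pa = 9.382 MPa
Final answer: tau_max = 9.382 MPa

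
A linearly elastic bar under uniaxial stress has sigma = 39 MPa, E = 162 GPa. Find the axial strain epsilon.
Model: a linearly elastic bar under uniaxial stress, so epsilon = sigma / E.
Convert to SI units:
  sigma = 39 MPa = 3.9 × 10⁷ Pa
  E = 162 GPa = 1.62 × 10¹¹ Pa
Substitute:
  epsilon = (3.9 × 10⁷) / (1.62 × 10¹¹)
  epsilon = 0.0002407
Final answer: epsilon = 0.0002407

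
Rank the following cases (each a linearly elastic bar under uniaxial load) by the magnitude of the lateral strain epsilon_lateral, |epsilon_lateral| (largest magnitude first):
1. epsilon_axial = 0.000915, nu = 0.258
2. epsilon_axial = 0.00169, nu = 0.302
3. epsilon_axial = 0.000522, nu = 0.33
Model: a linearly elastic bar under uniaxial load, so epsilon_lateral = -nu·epsilon_axial (SI units).
  Case 1: epsilon_lateral = -(0.258 × 0.000915) = -0.0002361
  Case 2: epsilon_lateral = -(0.302 × 0.00169) = -0.0005104
  Case 3: epsilon_lateral = -(0.33 × 0.000522) = -0.0001723
Ordering by |epsilon_lateral|: 0.0005104 (case 2) > 0.0002361 (case 1) > 0.0001723 (case 3)
Final answer: 2, 1, 3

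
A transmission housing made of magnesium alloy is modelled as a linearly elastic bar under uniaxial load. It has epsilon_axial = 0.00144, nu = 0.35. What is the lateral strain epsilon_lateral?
Model: a linearly elastic bar under uniaxial load, so epsilon_lateral = -nu·epsilon_axial.
Substitute:
  epsilon_lateral = -(0.35 × 0.00144)
  epsilon_lateral = -0.000504
Final answer: epsilon_lateral = -0.000504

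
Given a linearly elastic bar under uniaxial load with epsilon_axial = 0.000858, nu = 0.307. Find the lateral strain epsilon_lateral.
Model: a linearly elastic bar under uniaxial load, so epsilon_lateral = -nu·epsilon_axial.
Substitute:
  epsilon_lateral = -(0.307 × 0.000858)
  epsilon_lateral = -0.0002634
Final answer: epsilon_lateral = -0.0002634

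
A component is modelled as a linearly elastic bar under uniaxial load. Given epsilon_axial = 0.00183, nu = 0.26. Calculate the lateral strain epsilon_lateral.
Model: a linearly elastic bar under uniaxial load, so epsilon_lateral = -nu·epsilon_axial.
Substitute:
  epsilon_lateral = -(0.26 × 0.00183)
  epsilon_lateral = -0.0004758
Final answer: epsilon_lateral = -0.0004758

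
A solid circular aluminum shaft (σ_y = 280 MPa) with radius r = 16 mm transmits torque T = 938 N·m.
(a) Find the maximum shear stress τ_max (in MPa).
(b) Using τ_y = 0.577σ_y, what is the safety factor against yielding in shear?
(a) For a solid circular shaft, τ_max = T·r/J with J = π·r^4/2, i.e. τ_max = 2·T / (π·r^3). Convert r = 16 mm = 0.016 m.
  τ_max = (2 × 938) / (π × 0.016^3) = 1.458 × 10⁸ Pa = 145.8 MPa
(b) τ_y = 0.577 × 280 = 161.56 MPa
  SF = τ_y/τ_max = 161.56 / 145.8 = 1.108
Final answer: (a) τ_max = 145.8 MPa, (b) SF = 1.108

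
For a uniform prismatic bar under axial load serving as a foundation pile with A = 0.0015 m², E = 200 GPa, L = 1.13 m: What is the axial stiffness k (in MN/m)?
Model: a uniform prismatic bar under axial load, so k = (A·E) / L.
Convert to SI units:
  E = 200 GPa = 2 × 10¹¹ Pa
Substitute:
  k = (0.0015 × (2 × 10¹¹)) / 1.13
  k = 2.655 × 10⁸ N/m
Convert: k = 2.655 × 10⁸ N/m = 265.5 MN/m
Final answer: k = 265.5 MN/m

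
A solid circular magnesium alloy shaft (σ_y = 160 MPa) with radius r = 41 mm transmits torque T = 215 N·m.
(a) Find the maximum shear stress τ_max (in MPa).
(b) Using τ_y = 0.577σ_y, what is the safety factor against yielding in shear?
(a) For a solid circular shaft, τ_max = T·r/J with J = π·r^4/2, i.e. τ_max = 2·T / (π·r^3). Convert r = 41 mm = 0.041 m.
  τ_max = (2 × 215) / (π × 0.041^3) = 1.986 × 10⁶ Pa = 1.986 MPa
(b) τ_y = 0.577 × 160 = 92.32 MPa
  SF = τ_y/τ_max = 92.32 / 1.986 = 46.49
Final answer: (a) τ_max = 1.986 MPa, (b) SF = 46.49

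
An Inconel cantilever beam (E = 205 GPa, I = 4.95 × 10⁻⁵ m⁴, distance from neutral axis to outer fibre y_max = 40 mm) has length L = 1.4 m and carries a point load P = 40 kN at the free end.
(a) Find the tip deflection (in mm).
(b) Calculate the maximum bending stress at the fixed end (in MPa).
(a) Tip deflection of a cantilever with an end point load: δ = P·L^3 / (3·E·I). Convert P = 40 kN = 40000 N, E = 205 GPa = 2.05 × 10¹¹ Pa.
  δ = (40000 × 1.4^3) / (3 × (2.05 × 10¹¹) × (4.95 × 10⁻⁵)) = 0.003605 m = 3.605 mm
(b) Maximum bending moment at the fixed end: M = P·L = 40000 × 1.4 = 56000 N·m. Convert y_max = 40 mm = 0.04 m.
  σ = M·y_max / I = (56000 × 0.04) / (4.95 × 10⁻⁵) = 4.525 × 10⁷ Pa = 45.25 MPa
Final answer: (a) δ = 3.605 mm, (b) σ = 45.25 MPa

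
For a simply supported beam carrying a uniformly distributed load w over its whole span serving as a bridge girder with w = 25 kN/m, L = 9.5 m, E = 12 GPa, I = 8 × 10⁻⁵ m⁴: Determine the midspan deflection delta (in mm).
Model: a simply supported beam carrying a uniformly distributed load w over its whole span, so delta = (5·w·L^4) / (384·E·I).
Convert to SI units:
  w = 25 kN/m = 25000 N/m
  E = 12 GPa = 1.2 × 10¹⁰ Pa
Substitute:
  delta = (5 × 25000 × 9.5^4) / (384 × (1.2 × 10¹⁰) × (8 × 10⁻⁵))
  delta = 2.762 m
Convert: delta = 2.762 m = 2762 mm
Final answer: delta = 2762 mm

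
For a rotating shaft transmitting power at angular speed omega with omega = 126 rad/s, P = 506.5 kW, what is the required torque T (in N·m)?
Model: a rotating shaft transmitting power at angular speed omega, so P = T·omega.
Solve for T: T = P / omega.
Convert to SI units:
  P = 506.5 kW = 506500 W
Substitute:
  T = 506500 / 126
  T = 4020 N·m
Final answer: T = 4020 N·m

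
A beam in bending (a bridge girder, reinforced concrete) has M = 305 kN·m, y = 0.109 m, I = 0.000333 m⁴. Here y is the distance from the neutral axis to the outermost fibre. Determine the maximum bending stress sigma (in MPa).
Model: a beam in bending, so sigma = (M·y) / I.
Convert to SI units:
  M = 305 kN·m = 305000 N·m
Substitute:
  sigma = (305000 × 0.109) / 0.000333
  sigma = 9.983 × 10⁷ Pa
Convert: sigma = 9.983 × 10⁷ Pa = 99.83 MPa
Final answer: sigma = 99.83 MPa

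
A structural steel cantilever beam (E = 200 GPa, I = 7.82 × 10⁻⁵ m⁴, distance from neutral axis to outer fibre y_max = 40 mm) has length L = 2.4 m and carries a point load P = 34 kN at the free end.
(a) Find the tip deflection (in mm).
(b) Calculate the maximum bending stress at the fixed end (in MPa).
(a) Tip deflection of a cantilever with an end point load: δ = P·L^3 / (3·E·I). Convert P = 34 kN = 34000 N, E = 200 GPa = 2 × 10¹¹ Pa.
  δ = (34000 × 2.4^3) / (3 × (2 × 10¹¹) × (7.82 × 10⁻⁵)) = 0.01002 m = 10.02 mm
(b) Maximum bending moment at the fixed end: M = P·L = 34000 × 2.4 = 81600 N·m. Convert y_max = 40 mm = 0.04 m.
  σ = M·y_max / I = (81600 × 0.04) / (7.82 × 10⁻⁵) = 4.174 × 10⁷ Pa = 41.74 MPa
Final answer: (a) δ = 10.02 mm, (b) σ = 41.74 MPa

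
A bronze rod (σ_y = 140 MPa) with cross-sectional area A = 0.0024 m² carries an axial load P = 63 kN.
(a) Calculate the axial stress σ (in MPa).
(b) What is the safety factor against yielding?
(a) Axial stress σ = P/A. Convert P = 63 kN = 63000 N.
  σ = 63000 / 0.0024 = 2.625 × 10⁷ Pa = 26.25 MPa
(b) Safety factor SF = σ_y/σ = 140 / 26.25 = 5.333
Final answer: (a) σ = 26.25 MPa, (b) SF = 5.333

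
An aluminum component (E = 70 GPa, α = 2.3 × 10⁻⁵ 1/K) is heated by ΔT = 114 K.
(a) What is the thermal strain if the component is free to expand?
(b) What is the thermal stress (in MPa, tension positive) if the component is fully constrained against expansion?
(a) Free thermal strain ε_th = α·ΔT = (2.3 × 10⁻⁵) × 114 = 0.002622
(b) Fully constrained, the expansion is suppressed, so σ = -E·α·ΔT. Convert E = 70 GPa = 7 × 10¹⁰ Pa.
  σ = -(7 × 10¹⁰) × (2.3 × 10⁻⁵) × 114 = -1.835 × 10⁸ Pa = -183.5 MPa (compressive)
Final answer: (a) ε_th = 0.002622, (b) σ = -183.5 MPa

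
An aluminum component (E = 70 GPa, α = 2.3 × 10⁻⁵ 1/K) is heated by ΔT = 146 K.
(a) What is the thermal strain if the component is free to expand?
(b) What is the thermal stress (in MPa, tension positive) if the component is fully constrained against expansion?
(a) Free thermal strain ε_th = α·ΔT = (2.3 × 10⁻⁵) × 146 = 0.003358
(b) Fully constrained, the expansion is suppressed, so σ = -E·α·ΔT. Convert E = 70 GPa = 7 × 10¹⁰ Pa.
  σ = -(7 × 10¹⁰) × (2.3 × 10⁻⁵) × 146 = -2.351 × 10⁸ Pa = -235.1 MPa (compressive)
Final answer: (a) ε_th = 0.003358, (b) σ = -235.1 MPa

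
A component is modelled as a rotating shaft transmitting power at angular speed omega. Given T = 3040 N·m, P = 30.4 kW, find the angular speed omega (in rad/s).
Model: a rotating shaft transmitting power at angular speed omega, so P = T·omega.
Solve for omega: omega = P / T.
Convert to SI units:
  P = 30.4 kW = 30400 W
Substitute:
  omega = 30400 / 3040
  omega = 10 rad/s
Final answer: omega = 10 rad/s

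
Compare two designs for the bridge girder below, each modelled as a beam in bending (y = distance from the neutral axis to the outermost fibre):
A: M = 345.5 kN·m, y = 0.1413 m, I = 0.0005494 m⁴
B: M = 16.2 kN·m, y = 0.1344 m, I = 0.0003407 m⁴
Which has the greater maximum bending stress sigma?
Model: a beam in bending (y = distance from the neutral axis to the outermost fibre), so sigma = (M·y) / I (SI units).
  A: sigma = (345500 × 0.1413) / 0.0005494 = 8.886 × 10⁷ Pa = 88.86 MPa
  B: sigma = (16200 × 0.1344) / 0.0003407 = 6.391 × 10⁶ Pa = 6.391 MPa
88.86 MPa > 6.391 MPa, so A is larger.
Final answer: A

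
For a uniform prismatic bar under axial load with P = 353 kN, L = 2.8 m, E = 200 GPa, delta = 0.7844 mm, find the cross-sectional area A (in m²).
Model: a uniform prismatic bar under axial load, so delta = (P·L) / (A·E).
Solve for A: A = (P·L) / (delta·E).
Convert to SI units:
  P = 353 kN = 353000 N
  E = 200 GPa = 2 × 10¹¹ Pa
  delta = 0.7844 mm = 0.0007844 m
Substitute:
  A = (353000 × 2.8) / (0.0007844 × (2 × 10¹¹))
  A = 0.0063 m²
Final answer: A = 0.0063 m²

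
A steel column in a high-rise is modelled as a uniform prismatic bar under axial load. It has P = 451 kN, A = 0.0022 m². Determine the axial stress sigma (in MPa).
Model: a uniform prismatic bar under axial load, so sigma = P / A.
Convert to SI units:
  P = 451 kN = 451000 N
Substitute:
  sigma = 451000 / 0.0022
  sigma = 2.05 × 10⁸ Pa
Convert: sigma = 2.05 × 10⁸ Pa = 205 MPa
Final answer: sigma = 205 MPa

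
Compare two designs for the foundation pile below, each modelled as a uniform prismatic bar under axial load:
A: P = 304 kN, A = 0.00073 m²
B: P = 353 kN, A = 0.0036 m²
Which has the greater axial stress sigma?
Model: a uniform prismatic bar under axial load, so sigma = P / A (SI units).
  A: sigma = 304000 / 0.00073 = 4.164 × 10⁸ Pa = 416.4 MPa
  B: sigma = 353000 / 0.0036 = 9.806 × 10⁷ Pa = 98.06 MPa
416.4 MPa > 98.06 MPa, so A is larger.
Final answer: A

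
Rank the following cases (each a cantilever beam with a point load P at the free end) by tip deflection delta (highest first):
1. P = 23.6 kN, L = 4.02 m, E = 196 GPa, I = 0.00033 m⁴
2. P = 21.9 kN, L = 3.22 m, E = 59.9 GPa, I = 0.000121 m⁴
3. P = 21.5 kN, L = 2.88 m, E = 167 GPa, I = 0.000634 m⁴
Model: a cantilever beam with a point load P at the free end, so delta = (P·L^3) / (3·E·I) (SI units).
  Case 1: delta = (23600 × 4.02^3) / (3 × (1.96 × 10¹¹) × 0.00033) = 0.007901 m = 7.901 mm
  Case 2: delta = (21900 × 3.22^3) / (3 × (5.99 × 10¹⁰) × 0.000121) = 0.03363 m = 33.63 mm
  Case 3: delta = (21500 × 2.88^3) / (3 × (1.67 × 10¹¹) × 0.000634) = 0.001617 m = 1.617 mm
Ordering: 33.63 mm (case 2) > 7.901 mm (case 1) > 1.617 mm (case 3)
Final answer: 2, 1, 3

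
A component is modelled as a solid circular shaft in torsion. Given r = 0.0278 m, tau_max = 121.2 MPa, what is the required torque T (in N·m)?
Model: a solid circular shaft in torsion, so tau_max = (2·T) / (π·r^3).
Solve for T: T = (π·tau_max·r^3) / 2.
Convert to SI units:
  tau_max = 121.2 MPa = 1.212 × 10⁸ Pa
Substitute:
  T = (π × (1.212 × 10⁸) × 0.0278^3) / 2
  T = 4090 N·m
Final answer: T = 4090 N·m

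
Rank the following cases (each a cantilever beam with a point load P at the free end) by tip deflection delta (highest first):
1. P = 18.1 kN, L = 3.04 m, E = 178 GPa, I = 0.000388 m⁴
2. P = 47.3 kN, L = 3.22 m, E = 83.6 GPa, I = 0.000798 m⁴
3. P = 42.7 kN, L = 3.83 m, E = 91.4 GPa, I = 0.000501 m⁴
Model: a cantilever beam with a point load P at the free end, so delta = (P·L^3) / (3·E·I) (SI units).
  Case 1: delta = (18100 × 3.04^3) / (3 × (1.78 × 10¹¹) × 0.000388) = 0.002454 m = 2.454 mm
  Case 2: delta = (47300 × 3.22^3) / (3 × (8.36 × 10¹⁰) × 0.000798) = 0.00789 m = 7.89 mm
  Case 3: delta = (42700 × 3.83^3) / (3 × (9.14 × 10¹⁰) × 0.000501) = 0.01746 m = 17.46 mm
Ordering: 17.46 mm (case 3) > 7.89 mm (case 2) > 2.454 mm (case 1)
Final answer: 3, 2, 1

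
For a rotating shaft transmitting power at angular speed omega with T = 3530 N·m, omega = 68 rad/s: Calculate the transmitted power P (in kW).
Model: a rotating shaft transmitting power at angular speed omega, so P = T·omega.
Substitute:
  P = 3530 × 68
  P = 240000 W
Convert: P = 240000 W = 240 kW
Final answer: P = 240 kW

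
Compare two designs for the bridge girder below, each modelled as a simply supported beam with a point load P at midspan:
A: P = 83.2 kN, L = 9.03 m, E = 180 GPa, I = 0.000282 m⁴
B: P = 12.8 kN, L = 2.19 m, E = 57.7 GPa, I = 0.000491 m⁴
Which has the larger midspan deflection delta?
Model: a simply supported beam with a point load P at midspan, so delta = (P·L^3) / (48·E·I) (SI units).
  A: delta = (83200 × 9.03^3) / (48 × (1.8 × 10¹¹) × 0.000282) = 0.02514 m = 25.14 mm
  B: delta = (12800 × 2.19^3) / (48 × (5.77 × 10¹⁰) × 0.000491) = 9.887 × 10⁻⁵ m = 0.09887 mm
25.14 mm > 0.09887 mm, so A is larger.
Final answer: A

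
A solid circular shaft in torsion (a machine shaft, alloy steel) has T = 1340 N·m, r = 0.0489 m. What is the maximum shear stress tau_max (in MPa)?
Model: a solid circular shaft in torsion, so tau_max = (2·T) / (π·r^3).
Substitute:
  tau_max = (2 × 1340) / (π × 0.0489^3)
  tau_max = 7.296 × 10⁶ Pa
Convert: tau_max = 7.296 × 10⁶ Pa = 7.296 MPa
Final answer: tau_max = 7.296 MPa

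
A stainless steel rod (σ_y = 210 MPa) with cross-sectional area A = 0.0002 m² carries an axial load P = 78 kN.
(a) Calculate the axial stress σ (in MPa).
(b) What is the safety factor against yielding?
(a) Axial stress σ = P/A. Convert P = 78 kN = 78000 N.
  σ = 78000 / 0.0002 = 3.9 × 10⁸ Pa = 390 MPa
(b) Safety factor SF = σ_y/σ = 210 / 390 = 0.5385
Final answer: (a) σ = 390 MPa, (b) SF = 0.5385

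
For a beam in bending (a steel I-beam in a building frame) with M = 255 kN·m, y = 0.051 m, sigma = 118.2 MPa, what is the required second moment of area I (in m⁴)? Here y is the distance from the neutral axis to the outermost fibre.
Model: a beam in bending, so sigma = (M·y) / I.
Solve for I: I = (M·y) / sigma.
Convert to SI units:
  M = 255 kN·m = 255000 N·m
  sigma = 118.2 MPa = 1.182 × 10⁸ Pa
Substitute:
  I = (255000 × 0.051) / (1.182 × 10⁸)
  I = 0.00011 m⁴
Final answer: I = 0.00011 m⁴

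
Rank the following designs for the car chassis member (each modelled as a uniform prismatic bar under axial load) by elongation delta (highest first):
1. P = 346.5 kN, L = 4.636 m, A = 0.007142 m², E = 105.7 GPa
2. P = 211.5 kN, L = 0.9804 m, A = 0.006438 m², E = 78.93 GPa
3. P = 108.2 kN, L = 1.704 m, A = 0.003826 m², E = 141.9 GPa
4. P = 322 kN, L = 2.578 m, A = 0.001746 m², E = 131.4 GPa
Model: a uniform prismatic bar under axial load, so delta = (P·L) / (A·E) (SI units).
  Case 1: delta = (346500 × 4.636) / (0.007142 × (1.057 × 10¹¹)) = 0.002128 m = 2.128 mm
  Case 2: delta = (211500 × 0.9804) / (0.006438 × (7.893 × 10¹⁰)) = 0.0004081 m = 0.4081 mm
  Case 3: delta = (108200 × 1.704) / (0.003826 × (1.419 × 10¹¹)) = 0.0003396 m = 0.3396 mm
  Case 4: delta = (322000 × 2.578) / (0.001746 × (1.314 × 10¹¹)) = 0.003618 m = 3.618 mm
Ordering: 3.618 mm (case 4) > 2.128 mm (case 1) > 0.4081 mm (case 2) > 0.3396 mm (case 3)
Final answer: 4, 1, 2, 3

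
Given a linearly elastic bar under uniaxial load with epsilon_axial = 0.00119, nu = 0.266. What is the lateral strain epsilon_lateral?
Model: a linearly elastic bar under uniaxial load, so epsilon_lateral = -nu·epsilon_axial.
Substitute:
  epsilon_lateral = -(0.266 × 0.00119)
  epsilon_lateral = -0.0003165
Final answer: epsilon_lateral = -0.0003165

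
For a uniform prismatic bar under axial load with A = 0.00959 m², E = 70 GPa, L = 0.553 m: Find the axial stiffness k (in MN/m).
Model: a uniform prismatic bar under axial load, so k = (A·E) / L.
Convert to SI units:
  E = 70 GPa = 7 × 10¹⁰ Pa
Substitute:
  k = (0.00959 × (7 × 10¹⁰)) / 0.553
  k = 1.214 × 10⁹ N/m
Convert: k = 1.214 × 10⁹ N/m = 1214 MN/m
Final answer: k = 1214 MN/m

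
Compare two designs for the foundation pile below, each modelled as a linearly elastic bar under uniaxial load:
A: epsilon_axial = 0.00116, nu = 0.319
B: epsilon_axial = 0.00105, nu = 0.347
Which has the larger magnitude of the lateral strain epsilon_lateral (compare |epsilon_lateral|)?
Model: a linearly elastic bar under uniaxial load, so epsilon_lateral = -nu·epsilon_axial (SI units).
  A: epsilon_lateral = -(0.319 × 0.00116) = -0.00037
  B: epsilon_lateral = -(0.347 × 0.00105) = -0.0003643
|epsilon_lateral|: A = 0.00037, B = 0.0003643, so A is larger in magnitude.
Final answer: A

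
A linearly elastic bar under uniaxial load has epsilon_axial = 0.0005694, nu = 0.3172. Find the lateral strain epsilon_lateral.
Model: a linearly elastic bar under uniaxial load, so epsilon_lateral = -nu·epsilon_axial.
Substitute:
  epsilon_lateral = -(0.3172 × 0.0005694)
  epsilon_lateral = -0.0001806
Final answer: epsilon_lateral = -0.0001806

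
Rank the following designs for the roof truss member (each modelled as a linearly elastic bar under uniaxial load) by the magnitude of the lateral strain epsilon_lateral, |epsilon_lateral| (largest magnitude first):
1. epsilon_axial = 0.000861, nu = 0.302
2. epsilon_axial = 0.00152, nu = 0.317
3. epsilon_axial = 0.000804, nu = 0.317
Model: a linearly elastic bar under uniaxial load, so epsilon_lateral = -nu·epsilon_axial (SI units).
  Case 1: epsilon_lateral = -(0.302 × 0.000861) = -0.00026
  Case 2: epsilon_lateral = -(0.317 × 0.00152) = -0.0004818
  Case 3: epsilon_lateral = -(0.317 × 0.000804) = -0.0002549
Ordering by |epsilon_lateral|: 0.0004818 (case 2) > 0.00026 (case 1) > 0.0002549 (case 3)
Final answer: 2, 1, 3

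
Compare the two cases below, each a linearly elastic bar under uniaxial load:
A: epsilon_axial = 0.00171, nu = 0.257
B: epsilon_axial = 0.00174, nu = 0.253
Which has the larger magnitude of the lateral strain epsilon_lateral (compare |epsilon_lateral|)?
Model: a linearly elastic bar under uniaxial load, so epsilon_lateral = -nu·epsilon_axial (SI units).
  A: epsilon_lateral = -(0.257 × 0.00171) = -0.0004395
  B: epsilon_lateral = -(0.253 × 0.00174) = -0.0004402
|epsilon_lateral|: A = 0.0004395, B = 0.0004402, so B is larger in magnitude.
Final answer: B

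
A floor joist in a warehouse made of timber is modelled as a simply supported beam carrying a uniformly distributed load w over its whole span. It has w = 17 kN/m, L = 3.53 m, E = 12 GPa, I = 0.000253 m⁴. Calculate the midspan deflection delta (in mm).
Model: a simply supported beam carrying a uniformly distributed load w over its whole span, so delta = (5·w·L^4) / (384·E·I).
Convert to SI units:
  w = 17 kN/m = 17000 N/m
  E = 12 GPa = 1.2 × 10¹⁰ Pa
Substitute:
  delta = (5 × 17000 × 3.53^4) / (384 × (1.2 × 10¹⁰) × 0.000253)
  delta = 0.01132 m
Convert: delta = 0.01132 m = 11.32 mm
Final answer: delta = 11.32 mm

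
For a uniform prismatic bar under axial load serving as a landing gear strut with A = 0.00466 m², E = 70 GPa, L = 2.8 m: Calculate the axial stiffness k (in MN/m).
Model: a uniform prismatic bar under axial load, so k = (A·E) / L.
Convert to SI units:
  E = 70 GPa = 7 × 10¹⁰ Pa
Substitute:
  k = (0.00466 × (7 × 10¹⁰)) / 2.8
  k = 1.165 × 10⁸ N/m
Convert: k = 1.165 × 10⁸ N/m = 116.5 MN/m
Final answer: k = 116.5 MN/m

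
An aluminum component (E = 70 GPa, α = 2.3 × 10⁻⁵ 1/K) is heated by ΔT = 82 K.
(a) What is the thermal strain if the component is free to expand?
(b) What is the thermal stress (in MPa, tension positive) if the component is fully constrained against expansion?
(a) Free thermal strain ε_th = α·ΔT = (2.3 × 10⁻⁵) × 82 = 0.001886
(b) Fully constrained, the expansion is suppressed, so σ = -E·α·ΔT. Convert E = 70 GPa = 7 × 10¹⁰ Pa.
  σ = -(7 × 10¹⁰) × (2.3 × 10⁻⁵) × 82 = -1.32 × 10⁸ Pa = -132 MPa (compressive)
Final answer: (a) ε_th = 0.001886, (b) σ = -132 MPa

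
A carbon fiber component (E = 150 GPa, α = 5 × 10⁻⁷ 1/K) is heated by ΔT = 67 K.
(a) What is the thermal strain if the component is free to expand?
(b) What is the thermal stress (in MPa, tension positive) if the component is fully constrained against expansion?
(a) Free thermal strain ε_th = α·ΔT = (5 × 10⁻⁷) × 67 = 3.35 × 10⁻⁵
(b) Fully constrained, the expansion is suppressed, so σ = -E·α·ΔT. Convert E = 150 GPa = 1.5 × 10¹¹ Pa.
  σ = -(1.5 × 10¹¹) × (5 × 10⁻⁷) × 67 = -5.025 × 10⁶ Pa = -5.025 MPa (compressive)
Final answer: (a) ε_th = 3.35 × 10⁻⁵, (b) σ = -5.025 MPa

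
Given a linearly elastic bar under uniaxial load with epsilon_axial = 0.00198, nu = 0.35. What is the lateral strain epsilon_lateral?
Model: a linearly elastic bar under uniaxial load, so epsilon_lateral = -nu·epsilon_axial.
Substitute:
  epsilon_lateral = -(0.35 × 0.00198)
  epsilon_lateral = -0.000693
Final answer: epsilon_lateral = -0.000693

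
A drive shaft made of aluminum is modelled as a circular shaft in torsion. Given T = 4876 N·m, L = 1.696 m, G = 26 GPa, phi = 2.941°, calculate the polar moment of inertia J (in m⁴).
Model: a circular shaft in torsion, so phi = (T·L) / (G·J).
Solve for J: J = (T·L) / (phi·G).
Convert to SI units:
  G = 26 GPa = 2.6 × 10¹⁰ Pa
  phi = 2.941° = 0.05133 rad
Substitute:
  J = (4876 × 1.696) / (0.05133 × (2.6 × 10¹⁰))
  J = 6.196 × 10⁻⁶ m⁴
Final answer: J = 6.196 × 10⁻⁶ m⁴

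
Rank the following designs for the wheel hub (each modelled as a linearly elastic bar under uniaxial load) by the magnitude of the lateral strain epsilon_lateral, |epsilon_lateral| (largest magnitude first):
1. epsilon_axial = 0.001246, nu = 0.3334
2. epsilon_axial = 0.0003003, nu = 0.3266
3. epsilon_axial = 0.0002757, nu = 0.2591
Model: a linearly elastic bar under uniaxial load, so epsilon_lateral = -nu·epsilon_axial (SI units).
  Case 1: epsilon_lateral = -(0.3334 × 0.001246) = -0.0004154
  Case 2: epsilon_lateral = -(0.3266 × 0.0003003) = -9.808 × 10⁻⁵
  Case 3: epsilon_lateral = -(0.2591 × 0.0002757) = -7.143 × 10⁻⁵
Ordering by |epsilon_lateral|: 0.0004154 (case 1) > 9.808 × 10⁻⁵ (case 2) > 7.143 × 10⁻⁵ (case 3)
Final answer: 1, 2, 3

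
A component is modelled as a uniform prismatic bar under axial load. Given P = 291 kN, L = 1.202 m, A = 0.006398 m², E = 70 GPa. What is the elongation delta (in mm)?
Model: a uniform prismatic bar under axial load, so delta = (P·L) / (A·E).
Convert to SI units:
  P = 291 kN = 291000 N
  E = 70 GPa = 7 × 10¹⁰ Pa
Substitute:
  delta = (291000 × 1.202) / (0.006398 × (7 × 10¹⁰))
  delta = 0.000781 m
Convert: delta = 0.000781 m = 0.781 mm
Final answer: delta = 0.781 mm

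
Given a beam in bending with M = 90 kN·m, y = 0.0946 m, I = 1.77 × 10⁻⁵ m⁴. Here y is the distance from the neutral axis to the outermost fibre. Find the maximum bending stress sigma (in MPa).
Model: a beam in bending, so sigma = (M·y) / I.
Convert to SI units:
  M = 90 kN·m = 90000 N·m
Substitute:
  sigma = (90000 × 0.0946) / (1.77 × 10⁻⁵)
  sigma = 4.81 × 10⁸ Pa
Convert: sigma = 4.81 × 10⁸ Pa = 481 MPa
Final answer: sigma = 481 MPa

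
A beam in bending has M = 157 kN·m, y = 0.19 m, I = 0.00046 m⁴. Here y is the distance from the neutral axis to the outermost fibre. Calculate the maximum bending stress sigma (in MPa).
Model: a beam in bending, so sigma = (M·y) / I.
Convert to SI units:
  M = 157 kN·m = 157000 N·m
Substitute:
  sigma = (157000 × 0.19) / 0.00046
  sigma = 6.485 × 10⁷ Pa
Convert: sigma = 6.485 × 10⁷ Pa = 64.85 MPa
Final answer: sigma = 64.85 MPa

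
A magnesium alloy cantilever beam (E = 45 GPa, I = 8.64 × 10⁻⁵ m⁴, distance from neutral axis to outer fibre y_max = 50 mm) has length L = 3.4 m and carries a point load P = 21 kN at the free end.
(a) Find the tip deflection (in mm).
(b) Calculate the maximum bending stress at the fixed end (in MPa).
(a) Tip deflection of a cantilever with an end point load: δ = P·L^3 / (3·E·I). Convert P = 21 kN = 21000 N, E = 45 GPa = 4.5 × 10¹⁰ Pa.
  δ = (21000 × 3.4^3) / (3 × (4.5 × 10¹⁰) × (8.64 × 10⁻⁵)) = 0.07076 m = 70.76 mm
(b) Maximum bending moment at the fixed end: M = P·L = 21000 × 3.4 = 71400 N·m. Convert y_max = 50 mm = 0.05 m.
  σ = M·y_max / I = (71400 × 0.05) / (8.64 × 10⁻⁵) = 4.132 × 10⁷ Pa = 41.32 MPa
Final answer: (a) δ = 70.76 mm, (b) σ = 41.32 MPa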